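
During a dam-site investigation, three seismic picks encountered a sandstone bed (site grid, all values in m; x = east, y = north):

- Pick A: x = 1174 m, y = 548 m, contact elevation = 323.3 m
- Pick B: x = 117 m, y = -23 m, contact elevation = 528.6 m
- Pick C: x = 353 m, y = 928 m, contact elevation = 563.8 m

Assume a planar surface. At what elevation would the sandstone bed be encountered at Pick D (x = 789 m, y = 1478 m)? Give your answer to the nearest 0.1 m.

510.1 m

Let the plane be z = a·x + b·y + c.
Pick B−Pick A: −1057a − 571b = 205.3;  Pick C−Pick A: −821a + 380b = 240.5.
Solving gives a = −0.247388, b = 0.098406.
Then c = 323.3 − a·1174 − b·548 = 559.81.
At (789, 1478): z = −195.2 + 145.4 + 559.81 = 510.1 m.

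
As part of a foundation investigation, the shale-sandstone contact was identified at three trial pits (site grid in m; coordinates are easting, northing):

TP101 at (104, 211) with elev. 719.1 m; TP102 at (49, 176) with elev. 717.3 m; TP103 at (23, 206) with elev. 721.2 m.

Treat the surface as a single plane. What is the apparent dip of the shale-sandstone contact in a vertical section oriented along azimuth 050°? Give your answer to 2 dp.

Two edge vectors: TP101→TP102 = (-55, -35, -1.8), TP101→TP103 = (-81, -5, 2.1).
Normal n = (TP101→TP102) × (TP101→TP103) = (-82.5, 261.3, -2560).
So ∂z/∂easting = −n_x/n_z = −0.03223 and ∂z/∂northing = −n_y/n_z = 0.10207.
Unit vector along 050° is (sin 50°, cos 50°) = (0.7660, 0.6428).
Slope in that direction = a·(0.7660) + b·(0.6428) = 0.04092.
Apparent dip = arctan|0.04092| = 2.34° (true dip is 6.1°, so apparent ≤ true as expected).

2.34°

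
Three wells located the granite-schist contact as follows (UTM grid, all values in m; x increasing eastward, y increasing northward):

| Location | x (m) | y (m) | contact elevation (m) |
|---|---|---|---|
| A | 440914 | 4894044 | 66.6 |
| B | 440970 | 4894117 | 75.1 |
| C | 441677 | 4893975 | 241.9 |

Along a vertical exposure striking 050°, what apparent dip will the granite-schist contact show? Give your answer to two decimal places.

Let the plane be z = a·x + b·y + c.
B−A: 56a + 73b = 8.5;  C−A: 763a − 69b = 175.3.
Solving gives a = 0.22469, b = −0.05593.
Unit vector along 050° is (sin 50°, cos 50°) = (0.7660, 0.6428).
Slope in that direction = a·(0.7660) + b·(0.6428) = 0.13617.
Apparent dip = arctan|0.13617| = 7.75° (true dip is 13.0°, so apparent ≤ true as expected).

7.75°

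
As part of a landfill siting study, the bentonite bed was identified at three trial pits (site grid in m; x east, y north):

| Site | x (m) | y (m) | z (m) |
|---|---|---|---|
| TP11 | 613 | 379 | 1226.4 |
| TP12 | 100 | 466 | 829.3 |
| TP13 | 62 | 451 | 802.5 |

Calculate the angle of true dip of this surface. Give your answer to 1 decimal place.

Two edge vectors: TP11→TP12 = (-513, 87, -397.1), TP11→TP13 = (-551, 72, -423.9).
Normal n = (TP11→TP12) × (TP11→TP13) = (-8288.1, 1341.4, 11001).
So ∂z/∂x = −n_x/n_z = 0.75340 and ∂z/∂y = −n_y/n_z = −0.12193.
Gradient magnitude |∇z| = √(a² + b²) = √(0.56760 + 0.01487) = 0.76320.
True dip = arctan(0.76320) = 37.4°, dipping toward W (azimuth ≈ 279°).

37.4°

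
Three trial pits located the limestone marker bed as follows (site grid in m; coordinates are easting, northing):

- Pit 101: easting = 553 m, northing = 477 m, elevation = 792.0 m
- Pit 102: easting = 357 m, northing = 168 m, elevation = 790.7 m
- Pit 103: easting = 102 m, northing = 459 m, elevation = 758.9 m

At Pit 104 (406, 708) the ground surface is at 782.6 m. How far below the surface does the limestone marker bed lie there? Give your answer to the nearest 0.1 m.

Two edge vectors: Pit 101→Pit 102 = (-196, -309, -1.3), Pit 101→Pit 103 = (-451, -18, -33.1).
Normal n = (Pit 101→Pit 102) × (Pit 101→Pit 103) = (10204.5, -5901.3, -135831).
So ∂z/∂easting = −n_x/n_z = 0.07513 and ∂z/∂northing = −n_y/n_z = −0.04345.
Intercept c from Pit 101: 792 − 41.54 + 20.72 = 771.18.
At (406, 708): z_contact = 30.50 − 30.76 + 771.18 = 770.92 m.
Depth below ground = 782.6 − 770.92 = 11.7 m.

11.7 m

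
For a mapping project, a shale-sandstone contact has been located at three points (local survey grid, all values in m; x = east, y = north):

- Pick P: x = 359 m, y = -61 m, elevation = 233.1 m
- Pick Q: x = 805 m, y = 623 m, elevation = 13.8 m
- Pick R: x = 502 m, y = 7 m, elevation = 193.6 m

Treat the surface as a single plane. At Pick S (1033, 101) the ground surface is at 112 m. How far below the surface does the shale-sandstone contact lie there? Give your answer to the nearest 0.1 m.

Let the plane be z = a·x + b·y + c.
Pick Q−Pick P: 446a + 684b = −219.3;  Pick R−Pick P: 143a + 68b = −39.5.
Solving gives a = −0.179385, b = −0.203647.
Then c = 233.1 − a·359 − b·-61 = 285.08.
At (1033, 101): z_contact = −185.30 − 20.57 + 285.08 = 79.20 m.
Depth below ground = 112 − 79.20 = 32.8 m.

32.8 m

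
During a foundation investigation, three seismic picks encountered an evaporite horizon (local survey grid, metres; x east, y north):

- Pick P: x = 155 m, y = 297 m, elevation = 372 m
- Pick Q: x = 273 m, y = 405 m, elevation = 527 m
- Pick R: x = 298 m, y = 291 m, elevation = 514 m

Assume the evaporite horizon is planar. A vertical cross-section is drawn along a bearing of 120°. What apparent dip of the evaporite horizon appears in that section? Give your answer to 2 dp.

35.17°

Let the plane be z = a·x + b·y + c.
Pick Q−Pick P: 118a + 108b = 155;  Pick R−Pick P: 143a − 6b = 142.
Solving gives a = 1.00706, b = 0.33488.
Unit vector along 120° is (sin 120°, cos 120°) = (0.8660, -0.5000).
Slope in that direction = a·(0.8660) + b·(-0.5000) = 0.70470.
Apparent dip = arctan|0.70470| = 35.17° (true dip is 46.7°, so apparent ≤ true as expected).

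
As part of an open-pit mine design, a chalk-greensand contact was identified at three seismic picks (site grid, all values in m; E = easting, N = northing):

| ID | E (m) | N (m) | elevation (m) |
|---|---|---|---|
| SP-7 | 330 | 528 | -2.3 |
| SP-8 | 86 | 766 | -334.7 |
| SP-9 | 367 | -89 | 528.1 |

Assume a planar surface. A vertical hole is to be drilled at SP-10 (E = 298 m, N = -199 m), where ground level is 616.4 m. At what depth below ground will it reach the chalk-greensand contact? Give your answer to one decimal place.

35.8 m

Two edge vectors: SP-7→SP-8 = (-244, 238, -332.4), SP-7→SP-9 = (37, -617, 530.4).
Normal n = (SP-7→SP-8) × (SP-7→SP-9) = (-78855.6, 117118.8, 141742).
So ∂z/∂E = −n_x/n_z = 0.55633 and ∂z/∂N = −n_y/n_z = −0.82628.
Intercept c from SP-7: -2.3 − 183.59 + 436.28 = 250.39.
At (298, -199): z_contact = 165.79 + 164.43 + 250.39 = 580.60 m.
Depth below ground = 616.4 − 580.60 = 35.8 m.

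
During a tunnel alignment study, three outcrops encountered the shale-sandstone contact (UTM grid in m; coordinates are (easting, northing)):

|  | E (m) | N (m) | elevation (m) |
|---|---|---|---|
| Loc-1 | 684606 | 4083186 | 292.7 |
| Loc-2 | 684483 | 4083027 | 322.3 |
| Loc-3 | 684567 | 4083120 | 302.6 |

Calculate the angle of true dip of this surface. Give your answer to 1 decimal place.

Two edge vectors: Loc-1→Loc-2 = (-123, -159, 29.6), Loc-1→Loc-3 = (-39, -66, 9.9).
Normal n = (Loc-1→Loc-2) × (Loc-1→Loc-3) = (379.5, 63.3, 1917).
So ∂z/∂E = −n_x/n_z = −0.19797 and ∂z/∂N = −n_y/n_z = −0.03302.
Gradient magnitude |∇z| = √(a² + b²) = √(0.03919 + 0.00109) = 0.20070.
True dip = arctan(0.20070) = 11.3°, dipping toward E (azimuth ≈ 081°).

11.3°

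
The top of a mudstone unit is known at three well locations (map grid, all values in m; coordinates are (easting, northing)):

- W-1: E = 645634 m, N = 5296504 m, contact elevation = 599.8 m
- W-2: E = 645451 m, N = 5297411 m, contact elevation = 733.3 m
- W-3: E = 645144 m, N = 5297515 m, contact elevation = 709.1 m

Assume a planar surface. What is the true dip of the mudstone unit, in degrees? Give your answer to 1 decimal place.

Two edge vectors: W-1→W-2 = (-183, 907, 133.5), W-1→W-3 = (-490, 1011, 109.3).
Normal n = (W-1→W-2) × (W-1→W-3) = (-35833.4, -45413.1, 259417).
So ∂z/∂E = −n_x/n_z = 0.13813 and ∂z/∂N = −n_y/n_z = 0.17506.
Gradient magnitude |∇z| = √(a² + b²) = √(0.01908 + 0.03065) = 0.22299.
True dip = arctan(0.22299) = 12.6°, dipping toward SW (azimuth ≈ 218°).

12.6°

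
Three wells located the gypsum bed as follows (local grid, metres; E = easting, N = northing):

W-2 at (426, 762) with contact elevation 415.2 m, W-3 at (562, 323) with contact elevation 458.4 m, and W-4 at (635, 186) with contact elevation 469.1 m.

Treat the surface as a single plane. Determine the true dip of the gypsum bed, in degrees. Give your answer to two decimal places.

8.86°

Two edge vectors: W-2→W-3 = (136, -439, 43.2), W-2→W-4 = (209, -576, 53.9).
Normal n = (W-2→W-3) × (W-2→W-4) = (1221.1, 1698.4, 13415).
So ∂z/∂E = −n_x/n_z = −0.09102 and ∂z/∂N = −n_y/n_z = −0.12660.
Gradient magnitude |∇z| = √(a² + b²) = √(0.00829 + 0.01603) = 0.15593.
True dip = arctan(0.15593) = 8.86°, dipping toward NE (azimuth ≈ 036°).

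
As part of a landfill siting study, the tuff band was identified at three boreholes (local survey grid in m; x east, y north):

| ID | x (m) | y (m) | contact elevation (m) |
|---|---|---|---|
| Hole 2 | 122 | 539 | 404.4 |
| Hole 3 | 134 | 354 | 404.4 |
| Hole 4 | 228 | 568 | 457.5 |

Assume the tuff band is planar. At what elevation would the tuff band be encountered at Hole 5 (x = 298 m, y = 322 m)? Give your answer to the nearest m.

Two edge vectors: Hole 2→Hole 3 = (12, -185, 0), Hole 2→Hole 4 = (106, 29, 53.1).
Normal n = (Hole 2→Hole 3) × (Hole 2→Hole 4) = (-9823.5, -637.2, 19958).
So ∂z/∂x = −n_x/n_z = 0.49221 and ∂z/∂y = −n_y/n_z = 0.03193.
Intercept c from Hole 2: 404.4 − 60.05 − 17.21 = 327.14.
At (298, 322): z = 146.7 + 10.3 + 327.14 = 484.1 m.

484 m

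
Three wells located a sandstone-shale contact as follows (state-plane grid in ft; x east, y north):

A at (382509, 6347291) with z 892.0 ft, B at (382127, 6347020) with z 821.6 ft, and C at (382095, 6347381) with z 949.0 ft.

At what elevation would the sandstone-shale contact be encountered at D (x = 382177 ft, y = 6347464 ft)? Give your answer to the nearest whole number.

973 ft

Two edge vectors: A→B = (-382, -271, -70.4), A→C = (-414, 90, 57).
Normal n = (A→B) × (A→C) = (-9111, 50919.6, -146574).
So ∂z/∂x = −n_x/n_z = −0.06215973 and ∂z/∂y = −n_y/n_z = 0.34739858.
Intercept c from A: 892 + 23776.66 − 2205039.90 = −2180371.25.
At (382177, 6347464): z = −23756.0 + 2205100.0 − 2180371.25 = 972.7 ft.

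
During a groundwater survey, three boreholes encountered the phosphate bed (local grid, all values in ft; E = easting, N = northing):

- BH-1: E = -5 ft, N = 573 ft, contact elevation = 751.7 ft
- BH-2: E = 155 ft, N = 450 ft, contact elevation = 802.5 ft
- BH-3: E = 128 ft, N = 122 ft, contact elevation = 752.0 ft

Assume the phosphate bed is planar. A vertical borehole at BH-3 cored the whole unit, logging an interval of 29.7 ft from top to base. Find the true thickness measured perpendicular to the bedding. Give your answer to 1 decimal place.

27.3 ft

Two edge vectors: BH-1→BH-2 = (160, -123, 50.8), BH-1→BH-3 = (133, -451, 0.3).
Normal n = (BH-1→BH-2) × (BH-1→BH-3) = (22873.9, 6708.4, -55801).
So ∂z/∂E = −n_x/n_z = 0.40992 and ∂z/∂N = −n_y/n_z = 0.12022.
|∇z| = √(a²+b²) = 0.42718, so dip δ = arctan(0.42718) = 23.13°.
True thickness = vertical thickness × cos δ = 29.7 × cos 23.13° = 27.3 ft.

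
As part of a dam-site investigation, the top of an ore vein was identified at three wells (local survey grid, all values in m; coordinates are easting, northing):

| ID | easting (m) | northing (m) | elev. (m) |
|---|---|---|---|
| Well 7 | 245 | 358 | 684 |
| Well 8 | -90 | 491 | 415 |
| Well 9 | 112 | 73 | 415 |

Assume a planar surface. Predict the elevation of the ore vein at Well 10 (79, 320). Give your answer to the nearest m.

501 m

Two edge vectors: Well 7→Well 8 = (-335, 133, -269), Well 7→Well 9 = (-133, -285, -269).
Normal n = (Well 7→Well 8) × (Well 7→Well 9) = (-112442, -54338, 113164).
So ∂z/∂easting = −n_x/n_z = 0.99362 and ∂z/∂northing = −n_y/n_z = 0.48017.
Intercept c from Well 7: 684 − 243.44 − 171.90 = 268.66.
At (79, 320): z = 78.5 + 153.7 + 268.66 = 500.8 m.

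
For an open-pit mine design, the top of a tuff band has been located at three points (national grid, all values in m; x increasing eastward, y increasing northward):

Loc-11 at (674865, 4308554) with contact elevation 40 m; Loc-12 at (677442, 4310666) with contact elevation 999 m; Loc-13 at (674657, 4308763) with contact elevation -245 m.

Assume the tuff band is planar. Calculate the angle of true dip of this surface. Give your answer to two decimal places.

44.60°

Let the plane be z = a·x + b·y + c.
Loc-12−Loc-11: 2577a + 2112b = 959;  Loc-13−Loc-11: −208a + 209b = −285.
Solving gives a = 0.82049, b = −0.54707.
Gradient magnitude |∇z| = √(a² + b²) = √(0.67321 + 0.29928) = 0.98615.
True dip = arctan(0.98615) = 44.60°, dipping toward WNW (azimuth ≈ 304°).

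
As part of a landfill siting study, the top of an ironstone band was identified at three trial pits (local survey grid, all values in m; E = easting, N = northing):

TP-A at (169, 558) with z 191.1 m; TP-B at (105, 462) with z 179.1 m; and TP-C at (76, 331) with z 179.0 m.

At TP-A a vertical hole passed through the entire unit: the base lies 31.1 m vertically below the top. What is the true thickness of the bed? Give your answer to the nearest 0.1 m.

29.9 m

Two edge vectors: TP-A→TP-B = (-64, -96, -12), TP-A→TP-C = (-93, -227, -12.1).
Normal n = (TP-A→TP-B) × (TP-A→TP-C) = (-1562.4, 341.6, 5600).
So ∂z/∂E = −n_x/n_z = 0.27900 and ∂z/∂N = −n_y/n_z = −0.06100.
|∇z| = √(a²+b²) = 0.28559, so dip δ = arctan(0.28559) = 15.94°.
True thickness = vertical thickness × cos δ = 31.1 × cos 15.94° = 29.9 m.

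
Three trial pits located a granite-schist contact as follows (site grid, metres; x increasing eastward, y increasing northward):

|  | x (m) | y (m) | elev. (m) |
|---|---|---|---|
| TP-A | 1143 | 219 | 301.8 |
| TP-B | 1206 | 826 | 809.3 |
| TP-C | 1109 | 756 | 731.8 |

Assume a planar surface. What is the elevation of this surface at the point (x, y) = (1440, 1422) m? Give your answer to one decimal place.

1344.0 m

Two edge vectors: TP-A→TP-B = (63, 607, 507.5), TP-A→TP-C = (-34, 537, 430).
Normal n = (TP-A→TP-B) × (TP-A→TP-C) = (-11517.5, -44345, 54469).
So ∂z/∂x = −n_x/n_z = 0.211451 and ∂z/∂y = −n_y/n_z = 0.814133.
Intercept c from TP-A: 301.8 − 241.69 − 178.30 = −118.18.
At (1440, 1422): z = 304.5 + 1157.7 − 118.18 = 1344.0 m.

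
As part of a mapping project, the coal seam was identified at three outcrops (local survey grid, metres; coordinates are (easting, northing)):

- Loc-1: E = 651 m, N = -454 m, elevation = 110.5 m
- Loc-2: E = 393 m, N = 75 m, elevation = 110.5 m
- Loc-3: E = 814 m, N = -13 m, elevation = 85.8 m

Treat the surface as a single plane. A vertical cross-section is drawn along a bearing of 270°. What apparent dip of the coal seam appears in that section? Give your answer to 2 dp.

3.74°

Two edge vectors: Loc-1→Loc-2 = (-258, 529, 0), Loc-1→Loc-3 = (163, 441, -24.7).
Normal n = (Loc-1→Loc-2) × (Loc-1→Loc-3) = (-13066.3, -6372.6, -200005).
So ∂z/∂E = −n_x/n_z = −0.06533 and ∂z/∂N = −n_y/n_z = −0.03186.
Unit vector along 270° is (sin 270°, cos 270°) = (-1.0000, -0.0000).
Slope in that direction = a·(-1.0000) + b·(-0.0000) = 0.06533.
Apparent dip = arctan|0.06533| = 3.74° (true dip is 4.2°, so apparent ≤ true as expected).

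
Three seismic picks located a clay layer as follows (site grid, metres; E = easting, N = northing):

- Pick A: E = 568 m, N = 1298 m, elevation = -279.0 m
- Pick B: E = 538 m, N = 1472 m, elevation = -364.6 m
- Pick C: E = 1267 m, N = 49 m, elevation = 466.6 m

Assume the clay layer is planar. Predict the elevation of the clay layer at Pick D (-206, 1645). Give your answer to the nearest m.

-643 m

Let the plane be z = a·E + b·N + c.
Pick B−Pick A: −30a + 174b = −85.6;  Pick C−Pick A: 699a − 1249b = 745.6.
Solving gives a = 0.27116, b = −0.44520.
Then c = -279 − a·568 − b·1298 = 144.85.
At (-206, 1645): z = −55.9 − 732.4 + 144.85 = -643.4 m.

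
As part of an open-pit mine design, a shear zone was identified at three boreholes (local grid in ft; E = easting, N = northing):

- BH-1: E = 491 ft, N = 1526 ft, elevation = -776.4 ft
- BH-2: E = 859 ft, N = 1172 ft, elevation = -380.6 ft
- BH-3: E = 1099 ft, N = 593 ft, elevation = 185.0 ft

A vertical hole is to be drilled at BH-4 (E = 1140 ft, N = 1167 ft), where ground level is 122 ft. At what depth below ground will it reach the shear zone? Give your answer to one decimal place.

Two edge vectors: BH-1→BH-2 = (368, -354, 395.8), BH-1→BH-3 = (608, -933, 961.4).
Normal n = (BH-1→BH-2) × (BH-1→BH-3) = (28945.8, -113148.8, -128112).
So ∂z/∂E = −n_x/n_z = 0.225941 and ∂z/∂N = −n_y/n_z = −0.883202.
Intercept c from BH-1: -776.4 − 110.94 + 1347.77 = 460.43.
At (1140, 1167): z_contact = 257.57 − 1030.70 + 460.43 = -312.69 ft.
Depth below ground = 122 − (-312.69) = 434.7 ft.

434.7 ft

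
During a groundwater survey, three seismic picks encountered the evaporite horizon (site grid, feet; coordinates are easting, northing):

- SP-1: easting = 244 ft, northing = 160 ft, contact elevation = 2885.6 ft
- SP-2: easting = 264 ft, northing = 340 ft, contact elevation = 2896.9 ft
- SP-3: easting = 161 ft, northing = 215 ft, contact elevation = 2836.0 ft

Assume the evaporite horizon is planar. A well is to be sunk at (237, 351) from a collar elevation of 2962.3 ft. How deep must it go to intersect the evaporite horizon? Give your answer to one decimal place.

Let the plane be z = a·easting + b·northing + c.
SP-2−SP-1: 20a + 180b = 11.3;  SP-3−SP-1: −83a + 55b = −49.6.
Solving gives a = 0.59536, b = −0.00337.
Then c = 2885.6 − a·244 − b·160 = 2740.87.
At (237, 351): z_contact = 141.10 − 1.18 + 2740.87 = 2880.79 ft.
Depth below ground = 2962.3 − 2880.79 = 81.5 ft.

81.5 ft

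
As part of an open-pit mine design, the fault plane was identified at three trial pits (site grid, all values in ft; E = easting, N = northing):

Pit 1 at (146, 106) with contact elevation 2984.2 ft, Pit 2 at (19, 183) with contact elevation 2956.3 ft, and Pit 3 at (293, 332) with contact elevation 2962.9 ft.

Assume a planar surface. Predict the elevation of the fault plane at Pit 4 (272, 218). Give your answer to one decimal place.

2979.8 ft

Two edge vectors: Pit 1→Pit 2 = (-127, 77, -27.9), Pit 1→Pit 3 = (147, 226, -21.3).
Normal n = (Pit 1→Pit 2) × (Pit 1→Pit 3) = (4665.3, -6806.4, -40021).
So ∂z/∂E = −n_x/n_z = 0.11657 and ∂z/∂N = −n_y/n_z = −0.17007.
Intercept c from Pit 1: 2984.2 − 17.02 + 18.03 = 2985.21.
At (272, 218): z = 31.7 − 37.1 + 2985.21 = 2979.8 ft.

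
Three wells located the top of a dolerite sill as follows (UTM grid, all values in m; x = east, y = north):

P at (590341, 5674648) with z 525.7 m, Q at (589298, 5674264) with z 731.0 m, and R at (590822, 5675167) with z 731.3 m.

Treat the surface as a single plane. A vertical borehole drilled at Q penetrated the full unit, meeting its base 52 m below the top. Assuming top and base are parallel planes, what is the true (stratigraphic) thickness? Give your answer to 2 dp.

36.39 m

Let the plane be z = a·x + b·y + c.
Q−P: −1043a − 384b = 205.3;  R−P: 481a + 519b = 205.6.
Solving gives a = −0.52017, b = 0.87824.
|∇z| = √(a²+b²) = 1.02072, so dip δ = arctan(1.02072) = 45.59°.
True thickness = vertical thickness × cos δ = 52 × cos 45.59° = 36.39 m.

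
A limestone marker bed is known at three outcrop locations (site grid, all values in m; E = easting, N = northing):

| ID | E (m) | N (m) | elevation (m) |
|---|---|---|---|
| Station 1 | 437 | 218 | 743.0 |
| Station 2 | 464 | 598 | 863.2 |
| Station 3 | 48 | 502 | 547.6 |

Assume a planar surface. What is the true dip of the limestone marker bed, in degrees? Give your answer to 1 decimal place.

Two edge vectors: Station 1→Station 2 = (27, 380, 120.2), Station 1→Station 3 = (-389, 284, -195.4).
Normal n = (Station 1→Station 2) × (Station 1→Station 3) = (-108388.8, -41482, 155488).
So ∂z/∂E = −n_x/n_z = 0.69709 and ∂z/∂N = −n_y/n_z = 0.26679.
Gradient magnitude |∇z| = √(a² + b²) = √(0.48593 + 0.07117) = 0.74640.
True dip = arctan(0.74640) = 36.7°, dipping toward WSW (azimuth ≈ 249°).

36.7°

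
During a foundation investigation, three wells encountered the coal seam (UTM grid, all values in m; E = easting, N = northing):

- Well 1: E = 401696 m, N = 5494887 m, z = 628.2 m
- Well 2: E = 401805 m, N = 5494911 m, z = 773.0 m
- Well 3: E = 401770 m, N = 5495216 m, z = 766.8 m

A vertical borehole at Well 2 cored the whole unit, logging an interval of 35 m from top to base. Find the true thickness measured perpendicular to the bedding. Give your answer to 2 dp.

Two edge vectors: Well 1→Well 2 = (109, 24, 144.8), Well 1→Well 3 = (74, 329, 138.6).
Normal n = (Well 1→Well 2) × (Well 1→Well 3) = (-44312.8, -4392.2, 34085).
So ∂z/∂E = −n_x/n_z = 1.30007 and ∂z/∂N = −n_y/n_z = 0.12886.
|∇z| = √(a²+b²) = 1.30644, so dip δ = arctan(1.30644) = 52.57°.
True thickness = vertical thickness × cos δ = 35 × cos 52.57° = 21.27 m.

21.27 m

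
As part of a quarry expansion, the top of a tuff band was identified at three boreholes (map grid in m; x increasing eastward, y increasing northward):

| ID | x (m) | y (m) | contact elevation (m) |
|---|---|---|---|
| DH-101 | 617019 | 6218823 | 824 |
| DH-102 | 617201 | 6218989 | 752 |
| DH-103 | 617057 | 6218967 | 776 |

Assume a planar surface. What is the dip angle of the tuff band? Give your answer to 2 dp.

Let the plane be z = a·x + b·y + c.
DH-102−DH-101: 182a + 166b = −72;  DH-103−DH-101: 38a + 144b = −48.
Solving gives a = −0.12060, b = −0.30151.
Gradient magnitude |∇z| = √(a² + b²) = √(0.01455 + 0.09091) = 0.32473.
True dip = arctan(0.32473) = 17.99°, dipping toward NNE (azimuth ≈ 022°).

17.99°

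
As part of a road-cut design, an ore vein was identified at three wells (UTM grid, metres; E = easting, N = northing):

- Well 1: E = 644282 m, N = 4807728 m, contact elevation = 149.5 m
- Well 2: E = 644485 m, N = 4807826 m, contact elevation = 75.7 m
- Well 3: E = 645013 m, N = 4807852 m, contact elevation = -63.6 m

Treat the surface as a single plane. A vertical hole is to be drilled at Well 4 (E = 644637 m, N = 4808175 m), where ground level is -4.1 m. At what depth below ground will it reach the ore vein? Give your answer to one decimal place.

Two edge vectors: Well 1→Well 2 = (203, 98, -73.8), Well 1→Well 3 = (731, 124, -213.1).
Normal n = (Well 1→Well 2) × (Well 1→Well 3) = (-11732.6, -10688.5, -46466).
So ∂z/∂E = −n_x/n_z = −0.252498601 and ∂z/∂N = −n_y/n_z = −0.230028408.
Intercept c from Well 1: 149.5 + 162680.30 + 1105914.02 = 1268743.82.
At (644637, 4808175): z_contact = −162769.94 − 1106016.84 + 1268743.82 = -42.96 m.
Depth below ground = -4.1 − (-42.96) = 38.9 m.

38.9 m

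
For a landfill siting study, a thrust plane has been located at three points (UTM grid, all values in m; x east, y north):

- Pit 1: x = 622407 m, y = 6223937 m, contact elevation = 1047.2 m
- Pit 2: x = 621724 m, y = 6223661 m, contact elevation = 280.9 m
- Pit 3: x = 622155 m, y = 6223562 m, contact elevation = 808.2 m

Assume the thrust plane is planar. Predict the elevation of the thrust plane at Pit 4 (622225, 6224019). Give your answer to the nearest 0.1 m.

Two edge vectors: Pit 1→Pit 2 = (-683, -276, -766.3), Pit 1→Pit 3 = (-252, -375, -239).
Normal n = (Pit 1→Pit 2) × (Pit 1→Pit 3) = (-221398.5, 29870.6, 186573).
So ∂z/∂x = −n_x/n_z = 1.186658841 and ∂z/∂y = −n_y/n_z = −0.160101408.
Intercept c from Pit 1: 1047.2 − 738584.77 + 996461.08 = 258923.51.
At (622225, 6224019): z = 738368.8 − 996474.2 + 258923.51 = 818.1 m.

818.1 m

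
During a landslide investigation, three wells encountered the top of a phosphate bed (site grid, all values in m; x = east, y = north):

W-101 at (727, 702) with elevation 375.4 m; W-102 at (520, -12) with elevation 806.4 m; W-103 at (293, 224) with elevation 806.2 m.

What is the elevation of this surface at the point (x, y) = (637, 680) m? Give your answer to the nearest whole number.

429 m

Two edge vectors: W-101→W-102 = (-207, -714, 431), W-101→W-103 = (-434, -478, 430.8).
Normal n = (W-101→W-102) × (W-101→W-103) = (-101573.2, -97878.4, -210930).
So ∂z/∂x = −n_x/n_z = −0.48155 and ∂z/∂y = −n_y/n_z = −0.46403.
Intercept c from W-101: 375.4 + 350.09 + 325.75 = 1051.24.
At (637, 680): z = −306.7 − 315.5 + 1051.24 = 428.9 m.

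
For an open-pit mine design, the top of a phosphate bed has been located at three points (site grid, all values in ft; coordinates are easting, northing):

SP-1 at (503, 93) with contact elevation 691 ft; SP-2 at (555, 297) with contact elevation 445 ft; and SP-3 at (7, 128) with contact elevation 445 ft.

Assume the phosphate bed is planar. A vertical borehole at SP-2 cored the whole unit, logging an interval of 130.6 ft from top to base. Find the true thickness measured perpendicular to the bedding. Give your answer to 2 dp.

Two edge vectors: SP-1→SP-2 = (52, 204, -246), SP-1→SP-3 = (-496, 35, -246).
Normal n = (SP-1→SP-2) × (SP-1→SP-3) = (-41574, 134808, 103004).
So ∂z/∂easting = −n_x/n_z = 0.40362 and ∂z/∂northing = −n_y/n_z = −1.30876.
|∇z| = √(a²+b²) = 1.36959, so dip δ = arctan(1.36959) = 53.87°.
True thickness = vertical thickness × cos δ = 130.6 × cos 53.87° = 77.01 ft.

77.01 ft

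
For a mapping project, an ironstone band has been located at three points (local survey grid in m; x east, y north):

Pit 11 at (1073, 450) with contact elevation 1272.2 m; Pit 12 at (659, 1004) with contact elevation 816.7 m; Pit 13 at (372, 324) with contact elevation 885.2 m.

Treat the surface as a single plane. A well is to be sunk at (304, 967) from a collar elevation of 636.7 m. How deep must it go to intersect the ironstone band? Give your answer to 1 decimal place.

Let the plane be z = a·x + b·y + c.
Pit 12−Pit 11: −414a + 554b = −455.5;  Pit 13−Pit 11: −701a − 126b = −387.
Solving gives a = 0.616980, b = −0.361137.
Then c = 1272.2 − a·1073 − b·450 = 772.69.
At (304, 967): z_contact = 187.56 − 349.22 + 772.69 = 611.03 m.
Depth below ground = 636.7 − 611.03 = 25.7 m.

25.7 m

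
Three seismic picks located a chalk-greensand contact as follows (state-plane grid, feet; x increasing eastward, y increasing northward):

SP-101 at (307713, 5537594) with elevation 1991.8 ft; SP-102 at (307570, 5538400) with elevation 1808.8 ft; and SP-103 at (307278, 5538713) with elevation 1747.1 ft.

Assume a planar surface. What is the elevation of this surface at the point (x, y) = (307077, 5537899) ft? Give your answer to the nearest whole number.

Two edge vectors: SP-101→SP-102 = (-143, 806, -183), SP-101→SP-103 = (-435, 1119, -244.7).
Normal n = (SP-101→SP-102) × (SP-101→SP-103) = (7548.8, 44612.9, 190593).
So ∂z/∂x = −n_x/n_z = −0.03960691 and ∂z/∂y = −n_y/n_z = −0.23407418.
Intercept c from SP-101: 1991.8 + 12187.56 + 1296207.77 = 1310387.13.
At (307077, 5537899): z = −12162.4 − 1296279.2 + 1310387.13 = 1945.6 ft.

1946 ft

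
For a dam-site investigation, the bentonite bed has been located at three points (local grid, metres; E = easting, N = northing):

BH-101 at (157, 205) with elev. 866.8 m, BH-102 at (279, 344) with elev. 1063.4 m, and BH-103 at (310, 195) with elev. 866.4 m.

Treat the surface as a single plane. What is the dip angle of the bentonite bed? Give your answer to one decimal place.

53.3°

Two edge vectors: BH-101→BH-102 = (122, 139, 196.6), BH-101→BH-103 = (153, -10, -0.4).
Normal n = (BH-101→BH-102) × (BH-101→BH-103) = (1910.4, 30128.6, -22487).
So ∂z/∂E = −n_x/n_z = 0.08496 and ∂z/∂N = −n_y/n_z = 1.33982.
Gradient magnitude |∇z| = √(a² + b²) = √(0.00722 + 1.79513) = 1.34251.
True dip = arctan(1.34251) = 53.3°, dipping toward S (azimuth ≈ 184°).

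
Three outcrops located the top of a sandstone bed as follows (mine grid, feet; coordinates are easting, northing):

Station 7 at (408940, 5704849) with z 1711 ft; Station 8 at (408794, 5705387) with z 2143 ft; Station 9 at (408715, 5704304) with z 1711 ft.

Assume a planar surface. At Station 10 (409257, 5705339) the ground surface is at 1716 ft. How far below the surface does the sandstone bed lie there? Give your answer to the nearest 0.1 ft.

Let the plane be z = a·easting + b·northing + c.
Station 8−Station 7: −146a + 538b = 432;  Station 9−Station 7: −225a − 545b = 0.
Solving gives a = −1.173561958, b = 0.484498056.
Then c = 1711 − a·408940 − b·5704849 = −2282360.82.
At (409257, 5705339): z_contact = −480288.45 + 2764225.65 − 2282360.82 = 1576.38 ft.
Depth below ground = 1716 − 1576.38 = 139.6 ft.

139.6 ft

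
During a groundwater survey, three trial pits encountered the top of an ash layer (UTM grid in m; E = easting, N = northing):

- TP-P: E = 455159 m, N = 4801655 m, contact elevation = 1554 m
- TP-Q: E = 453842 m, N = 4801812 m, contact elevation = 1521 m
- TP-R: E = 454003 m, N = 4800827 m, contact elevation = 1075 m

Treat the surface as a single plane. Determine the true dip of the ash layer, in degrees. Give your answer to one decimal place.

Two edge vectors: TP-P→TP-Q = (-1317, 157, -33), TP-P→TP-R = (-1156, -828, -479).
Normal n = (TP-P→TP-Q) × (TP-P→TP-R) = (-102527, -592695, 1271968).
So ∂z/∂E = −n_x/n_z = 0.08061 and ∂z/∂N = −n_y/n_z = 0.46597.
Gradient magnitude |∇z| = √(a² + b²) = √(0.00650 + 0.21713) = 0.47289.
True dip = arctan(0.47289) = 25.3°, dipping toward S (azimuth ≈ 190°).

25.3°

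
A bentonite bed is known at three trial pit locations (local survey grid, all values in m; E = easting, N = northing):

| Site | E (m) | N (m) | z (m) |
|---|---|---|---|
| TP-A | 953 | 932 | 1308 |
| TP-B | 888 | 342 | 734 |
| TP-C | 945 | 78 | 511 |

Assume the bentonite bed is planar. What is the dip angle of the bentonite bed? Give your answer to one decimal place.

Two edge vectors: TP-A→TP-B = (-65, -590, -574), TP-A→TP-C = (-8, -854, -797).
Normal n = (TP-A→TP-B) × (TP-A→TP-C) = (-19966, -47213, 50790).
So ∂z/∂E = −n_x/n_z = 0.39311 and ∂z/∂N = −n_y/n_z = 0.92957.
Gradient magnitude |∇z| = √(a² + b²) = √(0.15453 + 0.86411) = 1.00928.
True dip = arctan(1.00928) = 45.3°, dipping toward SSW (azimuth ≈ 203°).

45.3°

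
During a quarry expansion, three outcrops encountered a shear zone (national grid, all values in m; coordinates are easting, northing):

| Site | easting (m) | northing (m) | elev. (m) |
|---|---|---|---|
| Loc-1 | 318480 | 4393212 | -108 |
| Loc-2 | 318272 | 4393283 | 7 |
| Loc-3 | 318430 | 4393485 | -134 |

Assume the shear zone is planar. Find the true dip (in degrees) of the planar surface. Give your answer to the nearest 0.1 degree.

33.4°

Two edge vectors: Loc-1→Loc-2 = (-208, 71, 115), Loc-1→Loc-3 = (-50, 273, -26).
Normal n = (Loc-1→Loc-2) × (Loc-1→Loc-3) = (-33241, -11158, -53234).
So ∂z/∂easting = −n_x/n_z = −0.62443 and ∂z/∂northing = −n_y/n_z = −0.20960.
Gradient magnitude |∇z| = √(a² + b²) = √(0.38992 + 0.04393) = 0.65867.
True dip = arctan(0.65867) = 33.4°, dipping toward ENE (azimuth ≈ 071°).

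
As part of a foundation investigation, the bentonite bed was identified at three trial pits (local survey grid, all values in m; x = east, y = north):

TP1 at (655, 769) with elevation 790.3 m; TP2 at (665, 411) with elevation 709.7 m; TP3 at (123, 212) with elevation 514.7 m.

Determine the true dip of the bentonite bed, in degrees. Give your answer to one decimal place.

19.8°

Two edge vectors: TP1→TP2 = (10, -358, -80.6), TP1→TP3 = (-532, -557, -275.6).
Normal n = (TP1→TP2) × (TP1→TP3) = (53770.6, 45635.2, -196026).
So ∂z/∂x = −n_x/n_z = 0.27430 and ∂z/∂y = −n_y/n_z = 0.23280.
Gradient magnitude |∇z| = √(a² + b²) = √(0.07524 + 0.05420) = 0.35978.
True dip = arctan(0.35978) = 19.8°, dipping toward SW (azimuth ≈ 230°).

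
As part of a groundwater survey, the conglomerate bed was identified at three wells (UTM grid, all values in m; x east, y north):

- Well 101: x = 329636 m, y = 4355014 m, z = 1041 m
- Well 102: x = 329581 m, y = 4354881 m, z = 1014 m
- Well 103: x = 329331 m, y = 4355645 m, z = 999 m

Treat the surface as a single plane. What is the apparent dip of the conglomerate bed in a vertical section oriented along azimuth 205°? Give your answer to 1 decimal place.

Let the plane be z = a·x + b·y + c.
Well 102−Well 101: −55a − 133b = −27;  Well 103−Well 101: −305a + 631b = −42.
Solving gives a = 0.30056, b = 0.07872.
Unit vector along 205° is (sin 205°, cos 205°) = (-0.4226, -0.9063).
Slope in that direction = a·(-0.4226) + b·(-0.9063) = −0.19836.
Apparent dip = arctan|0.19836| = 11.2° (true dip is 17.3°, so apparent ≤ true as expected).

11.2°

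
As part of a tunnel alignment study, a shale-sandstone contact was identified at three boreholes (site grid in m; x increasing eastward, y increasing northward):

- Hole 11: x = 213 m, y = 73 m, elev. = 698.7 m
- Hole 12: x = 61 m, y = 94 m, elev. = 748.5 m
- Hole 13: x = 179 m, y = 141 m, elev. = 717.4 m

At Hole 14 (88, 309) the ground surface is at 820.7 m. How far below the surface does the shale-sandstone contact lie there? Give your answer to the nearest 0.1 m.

54.9 m

Let the plane be z = a·x + b·y + c.
Hole 12−Hole 11: −152a + 21b = 49.8;  Hole 13−Hole 11: −34a + 68b = 18.7.
Solving gives a = −0.31113, b = 0.11943.
Then c = 698.7 − a·213 − b·73 = 756.25.
At (88, 309): z_contact = −27.38 + 36.91 + 756.25 = 765.78 m.
Depth below ground = 820.7 − 765.78 = 54.9 m.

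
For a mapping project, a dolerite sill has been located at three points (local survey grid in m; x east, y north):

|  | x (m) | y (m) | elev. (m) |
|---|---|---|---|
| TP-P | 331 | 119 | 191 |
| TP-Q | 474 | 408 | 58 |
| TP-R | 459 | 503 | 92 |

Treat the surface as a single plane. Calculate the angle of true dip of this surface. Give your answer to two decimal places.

Two edge vectors: TP-P→TP-Q = (143, 289, -133), TP-P→TP-R = (128, 384, -99).
Normal n = (TP-P→TP-Q) × (TP-P→TP-R) = (22461, -2867, 17920).
So ∂z/∂x = −n_x/n_z = −1.25340 and ∂z/∂y = −n_y/n_z = 0.15999.
Gradient magnitude |∇z| = √(a² + b²) = √(1.57102 + 0.02560) = 1.26357.
True dip = arctan(1.26357) = 51.64°, dipping toward E (azimuth ≈ 097°).

51.64°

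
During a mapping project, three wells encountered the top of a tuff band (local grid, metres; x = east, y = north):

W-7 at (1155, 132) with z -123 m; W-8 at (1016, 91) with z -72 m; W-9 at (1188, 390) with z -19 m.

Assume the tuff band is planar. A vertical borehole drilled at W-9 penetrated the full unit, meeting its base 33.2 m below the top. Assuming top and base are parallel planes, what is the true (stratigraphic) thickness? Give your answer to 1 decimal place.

Let the plane be z = a·x + b·y + c.
W-8−W-7: −139a − 41b = 51;  W-9−W-7: 33a + 258b = 104.
Solving gives a = −0.50485, b = 0.46768.
|∇z| = √(a²+b²) = 0.68818, so dip δ = arctan(0.68818) = 34.54°.
True thickness = vertical thickness × cos δ = 33.2 × cos 34.54° = 27.3 m.

27.3 m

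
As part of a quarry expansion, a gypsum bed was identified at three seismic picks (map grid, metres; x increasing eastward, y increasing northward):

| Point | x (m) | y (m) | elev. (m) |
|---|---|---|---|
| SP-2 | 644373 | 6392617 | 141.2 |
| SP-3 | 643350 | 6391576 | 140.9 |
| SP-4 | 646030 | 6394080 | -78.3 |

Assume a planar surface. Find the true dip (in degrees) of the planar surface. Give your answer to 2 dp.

Let the plane be z = a·x + b·y + c.
SP-3−SP-2: −1023a − 1041b = −0.3;  SP-4−SP-2: 1657a + 1463b = −219.5.
Solving gives a = −1.00285, b = 0.98580.
Gradient magnitude |∇z| = √(a² + b²) = √(1.00571 + 0.97180) = 1.40624.
True dip = arctan(1.40624) = 54.58°, dipping toward SE (azimuth ≈ 135°).

54.58°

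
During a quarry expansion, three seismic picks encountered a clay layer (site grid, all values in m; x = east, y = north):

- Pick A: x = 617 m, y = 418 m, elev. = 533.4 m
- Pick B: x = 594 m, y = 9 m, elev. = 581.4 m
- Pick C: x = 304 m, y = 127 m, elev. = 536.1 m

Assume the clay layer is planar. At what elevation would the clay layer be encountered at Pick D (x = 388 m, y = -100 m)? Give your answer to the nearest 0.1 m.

Let the plane be z = a·x + b·y + c.
Pick B−Pick A: −23a − 409b = 48;  Pick C−Pick A: −313a − 291b = 2.7.
Solving gives a = 0.10603, b = −0.12332.
Then c = 533.4 − a·617 − b·418 = 519.53.
At (388, -100): z = 41.1 + 12.3 + 519.53 = 573.0 m.

573.0 m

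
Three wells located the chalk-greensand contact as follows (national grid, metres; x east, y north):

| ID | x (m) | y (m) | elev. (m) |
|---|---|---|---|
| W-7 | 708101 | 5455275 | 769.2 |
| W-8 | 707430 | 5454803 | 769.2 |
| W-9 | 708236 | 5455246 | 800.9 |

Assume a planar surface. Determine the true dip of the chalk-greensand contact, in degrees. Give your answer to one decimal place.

17.4°

Let the plane be z = a·x + b·y + c.
W-8−W-7: −671a − 472b = 0;  W-9−W-7: 135a − 29b = 31.7.
Solving gives a = 0.17988, b = −0.25572.
Gradient magnitude |∇z| = √(a² + b²) = √(0.03236 + 0.06539) = 0.31265.
True dip = arctan(0.31265) = 17.4°, dipping toward NW (azimuth ≈ 325°).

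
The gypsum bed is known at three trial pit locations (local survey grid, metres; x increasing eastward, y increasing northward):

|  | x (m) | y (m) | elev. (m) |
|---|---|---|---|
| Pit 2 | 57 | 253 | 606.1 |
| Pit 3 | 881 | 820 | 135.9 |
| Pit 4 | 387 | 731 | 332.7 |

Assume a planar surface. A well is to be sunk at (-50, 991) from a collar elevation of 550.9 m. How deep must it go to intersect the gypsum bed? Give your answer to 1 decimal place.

159.0 m

Let the plane be z = a·x + b·y + c.
Pit 3−Pit 2: 824a + 567b = −470.2;  Pit 4−Pit 2: 330a + 478b = −273.4.
Solving gives a = −0.33729, b = −0.33911.
Then c = 606.1 − a·57 − b·253 = 711.12.
At (-50, 991): z_contact = 16.86 − 336.06 + 711.12 = 391.92 m.
Depth below ground = 550.9 − 391.92 = 159.0 m.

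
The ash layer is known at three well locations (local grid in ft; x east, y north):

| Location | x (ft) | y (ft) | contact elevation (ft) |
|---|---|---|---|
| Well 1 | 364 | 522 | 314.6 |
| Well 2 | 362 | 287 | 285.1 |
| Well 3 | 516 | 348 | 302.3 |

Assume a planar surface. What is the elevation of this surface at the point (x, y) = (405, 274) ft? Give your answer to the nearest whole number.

286 ft

Two edge vectors: Well 1→Well 2 = (-2, -235, -29.5), Well 1→Well 3 = (152, -174, -12.3).
Normal n = (Well 1→Well 2) × (Well 1→Well 3) = (-2242.5, -4508.6, 36068).
So ∂z/∂x = −n_x/n_z = 0.06217 and ∂z/∂y = −n_y/n_z = 0.12500.
Intercept c from Well 1: 314.6 − 22.63 − 65.25 = 226.72.
At (405, 274): z = 25.2 + 34.3 + 226.72 = 286.1 ft.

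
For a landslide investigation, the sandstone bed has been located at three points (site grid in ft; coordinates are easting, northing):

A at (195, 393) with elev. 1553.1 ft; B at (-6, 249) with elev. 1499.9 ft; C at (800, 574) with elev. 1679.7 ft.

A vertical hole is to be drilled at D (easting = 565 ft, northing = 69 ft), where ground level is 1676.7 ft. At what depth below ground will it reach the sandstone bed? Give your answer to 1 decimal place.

Let the plane be z = a·easting + b·northing + c.
B−A: −201a − 144b = −53.2;  C−A: 605a + 181b = 126.6.
Solving gives a = 0.16952, b = 0.13282.
Then c = 1553.1 − a·195 − b·393 = 1467.84.
At (565, 69): z_contact = 95.78 + 9.16 + 1467.84 = 1572.79 ft.
Depth below ground = 1676.7 − 1572.79 = 103.9 ft.

103.9 ft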